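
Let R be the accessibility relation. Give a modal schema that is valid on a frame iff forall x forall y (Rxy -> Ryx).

p → □◇p

This is symmetry; the standard corresponding axiom is B: p → □◇p.
Suppose p→□◇p is valid. Take Rxy and set V(p)={x}. Then p at x, so □◇p at x, so ◇p at y, so some z with Ryz has p; z=x, i.e. Ryx.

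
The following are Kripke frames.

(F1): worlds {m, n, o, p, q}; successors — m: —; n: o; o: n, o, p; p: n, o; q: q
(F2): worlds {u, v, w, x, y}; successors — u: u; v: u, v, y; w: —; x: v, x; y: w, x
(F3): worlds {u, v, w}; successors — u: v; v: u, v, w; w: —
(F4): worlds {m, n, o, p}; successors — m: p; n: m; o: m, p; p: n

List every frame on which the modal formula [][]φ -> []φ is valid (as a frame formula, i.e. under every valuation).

Frame correspondent (Sahlqvist): forall x forall y (Rxy -> exists z (Rxz & Rzy)) — i.e. density.
(F1): ✓.
(F2): fails — Ryw but no z with Ryz and Rzw.
(F3): ✓.
(F4): fails — Rom but no z with Roz and Rzm.

(F1), (F3)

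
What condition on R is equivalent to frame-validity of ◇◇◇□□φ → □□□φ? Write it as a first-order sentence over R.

This is a Sahlqvist (Geach-type) schema ◇^3□^2φ → □^3◇^0φ.
First-order correspondent: ∀x ∀y ∀z ((xR³y ∧ xR³z) → ∃w (yR²w ∧ z = w)).

∀x ∀y ∀z ((xR³y ∧ xR³z) → ∃w (yR²w ∧ z = w))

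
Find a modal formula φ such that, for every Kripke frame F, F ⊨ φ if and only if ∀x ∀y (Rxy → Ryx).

A defining formula is p → □◇p (the B axiom).

p → □◇p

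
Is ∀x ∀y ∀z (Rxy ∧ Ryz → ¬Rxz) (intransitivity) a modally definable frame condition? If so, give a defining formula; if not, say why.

Not modally definable

Modal frame validity is preserved under surjective bounded morphisms.
The 7-cycle (worlds a,b,c,d,e,f,g with a→b→c→d→e→f→g→a) is intransitive. Mapping every world to a single reflexive point • is a surjective bounded morphism; the reflexive point is not intransitive (R••∧R•• but R••).
Hence intransitivity is not modally definable.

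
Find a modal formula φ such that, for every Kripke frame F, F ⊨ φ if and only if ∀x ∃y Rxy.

This is seriality; the standard corresponding axiom is D: □p → ◇p.

□p → ◇p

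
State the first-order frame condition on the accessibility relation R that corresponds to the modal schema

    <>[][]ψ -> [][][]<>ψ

forall x forall y forall z ((xRy & x R^3 z) -> exists w (y R^2 w & zRw))

This is a Sahlqvist (Geach-type) schema ◇^1□^2ψ → □^3◇^1ψ.
Minimal-valuation argument: fix x; take any y with xR^1y and any z with xR^3z. Set V(ψ) to the set of worlds R-reachable from y in exactly 2 steps. Then □^2ψ holds at y, so the antecedent holds at x; validity forces ◇^1ψ at z, giving a w with zR^1w and yR^2w.
First-order correspondent: forall x forall y forall z ((xRy & x R^3 z) -> exists w (y R^2 w & zRw)).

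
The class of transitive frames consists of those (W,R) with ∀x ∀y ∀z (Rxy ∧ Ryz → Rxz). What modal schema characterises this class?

This is transitivity; the standard corresponding axiom is 4: □r → □□r.
Suppose □r→□□r is valid. Take Rxy, Ryz and set V(r)={w : Rxw}. Then □r at x, so □□r at x, so □r at y, so r at z, i.e. Rxz.

□r → □□r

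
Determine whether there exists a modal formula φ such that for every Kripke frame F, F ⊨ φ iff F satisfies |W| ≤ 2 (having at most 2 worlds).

If a class were modally definable it would be closed under disjoint unions (Goldblatt–Thomason).
Any modal formula valid on each of 3 disjoint one-world frames is valid on their disjoint union (validity is preserved under disjoint unions). Each one-world frame has |W|=1≤2, but the union has |W|=3.
Hence having at most 2 worlds is not modally definable.

No — not modally definable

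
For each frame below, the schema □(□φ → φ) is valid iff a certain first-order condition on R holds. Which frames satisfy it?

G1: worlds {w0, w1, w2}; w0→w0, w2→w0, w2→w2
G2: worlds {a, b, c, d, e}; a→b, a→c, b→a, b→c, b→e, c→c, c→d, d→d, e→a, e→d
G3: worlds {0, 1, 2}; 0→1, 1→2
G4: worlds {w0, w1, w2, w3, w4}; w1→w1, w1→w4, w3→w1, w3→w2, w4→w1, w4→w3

G1

Frame correspondent (Sahlqvist): ∀x ∀y (Rxy → Ryy) — i.e. shift-reflexivity.
G1: ✓.
G2: fails — Rea but not Raa.
G3: fails — R12 but not R22.
G4: fails — Rw3w2 but not Rw2w2.
Valid on: G1.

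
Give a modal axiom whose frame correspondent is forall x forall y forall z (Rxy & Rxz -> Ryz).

◇r → □◇r

This is the Euclidean property; the standard corresponding axiom is 5: ◇r → □◇r.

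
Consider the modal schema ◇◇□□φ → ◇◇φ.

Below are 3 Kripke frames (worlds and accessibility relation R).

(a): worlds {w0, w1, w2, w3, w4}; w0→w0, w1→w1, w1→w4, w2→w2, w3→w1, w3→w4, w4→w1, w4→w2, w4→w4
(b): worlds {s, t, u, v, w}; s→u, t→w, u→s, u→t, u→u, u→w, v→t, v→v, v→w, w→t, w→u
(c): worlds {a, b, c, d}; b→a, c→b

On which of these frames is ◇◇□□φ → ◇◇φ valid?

Frame correspondent (Sahlqvist): ∀x ∀y (xR²y → ∃w (yR²w ∧ xR²w)) — i.e. a generalized confluence (Geach) condition.
(a): holds.
(b): holds.
(c): fails — cR²a but no w with aR²w and cR²w.

(a), (b)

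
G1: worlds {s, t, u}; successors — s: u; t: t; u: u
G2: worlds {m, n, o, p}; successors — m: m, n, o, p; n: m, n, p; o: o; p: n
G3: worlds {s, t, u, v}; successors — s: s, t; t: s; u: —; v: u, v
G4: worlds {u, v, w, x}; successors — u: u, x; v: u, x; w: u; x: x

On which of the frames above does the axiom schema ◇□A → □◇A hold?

Frame correspondent (Sahlqvist): ∀x ∀y ∀z (Rxy ∧ Rxz → ∃w (Ryw ∧ Rzw)) — i.e. convergence.
G1: holds.
G2: fails — Rmo and Rmn but o and n have no common successor.
G3: fails — Rvv and Rvu but v and u have no common successor.
G4: holds.

G1, G4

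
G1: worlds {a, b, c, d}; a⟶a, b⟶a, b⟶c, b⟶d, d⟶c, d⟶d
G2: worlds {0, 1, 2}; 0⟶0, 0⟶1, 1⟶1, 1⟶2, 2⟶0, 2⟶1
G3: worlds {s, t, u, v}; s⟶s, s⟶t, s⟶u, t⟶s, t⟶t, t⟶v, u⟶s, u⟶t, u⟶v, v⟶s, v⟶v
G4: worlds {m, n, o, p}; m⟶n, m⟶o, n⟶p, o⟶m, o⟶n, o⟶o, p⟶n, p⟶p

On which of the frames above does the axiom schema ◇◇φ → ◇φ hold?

This is the axiom for transitivity; its first-order frame correspondent is ∀x ∀y ∀z (Rxy ∧ Ryz → Rxz).
G1: ✓.
G2: fails — R12 and R20 but not R10.
G3: fails — Rus and Rsu but not Ruu.
G4: fails — Ron and Rnp but not Rop.

G1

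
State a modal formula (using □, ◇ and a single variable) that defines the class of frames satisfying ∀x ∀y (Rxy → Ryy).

□(□p → p)

The condition is shift-reflexivity. The T□ schema □(□p → p) defines it.
Suppose □(□p→p) is valid. Take Rxy and set V(p)={w : Ryw}. Then at y, □p holds; since □(□p→p) at x, □p→p at y, so p at y, i.e. Ryy.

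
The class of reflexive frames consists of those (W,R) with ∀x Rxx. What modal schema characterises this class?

The condition is reflexivity. The T schema □p → p defines it.

□p → p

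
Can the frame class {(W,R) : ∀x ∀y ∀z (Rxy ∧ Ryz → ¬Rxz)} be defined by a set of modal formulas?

No

Modal frame validity is preserved under surjective bounded morphisms.
The 7-cycle (worlds w0,w1,w2,w3,w4,w5,w6 with w0→w1→w2→w3→w4→w5→w6→w0) is intransitive. Mapping every world to a single reflexive point • is a surjective bounded morphism; the reflexive point is not intransitive (R••∧R•• but R••).
So the class is not modally definable.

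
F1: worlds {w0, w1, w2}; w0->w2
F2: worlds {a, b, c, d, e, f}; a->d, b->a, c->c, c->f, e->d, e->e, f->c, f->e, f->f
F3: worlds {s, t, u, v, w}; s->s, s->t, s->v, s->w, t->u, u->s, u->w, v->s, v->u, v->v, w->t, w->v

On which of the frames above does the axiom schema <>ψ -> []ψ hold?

F1

Frame correspondent (Sahlqvist): forall x forall y forall z (Rxy & Rxz -> y = z) — i.e. partial functionality.
F1: satisfies the condition.
F2: fails — c sees both c and f.
F3: fails — s sees both s and t.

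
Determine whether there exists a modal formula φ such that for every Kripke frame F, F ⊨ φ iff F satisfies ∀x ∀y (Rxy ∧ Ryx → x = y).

Not definable by any modal formula

Any modally definable frame class is closed under surjective bounded morphisms.
The 4-cycle (worlds w0,w1,w2,w3 with w0→w1→w2→w3→w0) is antisymmetric. Sending even-indexed worlds to a and odd-indexed worlds to b is a surjective bounded morphism onto the two-world frame with a↔b, which is not antisymmetric.
Hence antisymmetry is not modally definable.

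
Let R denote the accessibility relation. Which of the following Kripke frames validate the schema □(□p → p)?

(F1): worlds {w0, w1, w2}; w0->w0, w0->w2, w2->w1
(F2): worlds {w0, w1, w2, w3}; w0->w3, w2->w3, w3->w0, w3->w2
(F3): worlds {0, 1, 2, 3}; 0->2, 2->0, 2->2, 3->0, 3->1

none

This is the axiom for shift-reflexivity; its first-order frame correspondent is ∀x ∀y (Rxy → Ryy).
(F1): fails — Rw0w2 but not Rw2w2.
(F2): fails — Rw3w0 but not Rw0w0.
(F3): fails — R31 but not R11.
Valid on no frame.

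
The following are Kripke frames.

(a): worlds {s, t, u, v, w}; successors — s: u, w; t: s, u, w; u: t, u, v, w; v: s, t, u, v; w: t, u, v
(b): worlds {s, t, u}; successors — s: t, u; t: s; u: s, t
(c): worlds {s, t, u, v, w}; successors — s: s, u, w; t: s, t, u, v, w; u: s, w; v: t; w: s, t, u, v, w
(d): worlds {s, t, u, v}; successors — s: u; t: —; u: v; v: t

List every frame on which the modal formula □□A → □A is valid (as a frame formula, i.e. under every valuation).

The schema corresponds to density: ∀x ∀y (Rxy → ∃z (Rxz ∧ Rzy)).
(a): fails — Rts but no z with Rtz and Rzs.
(b): fails — Rts but no z with Rtz and Rzs.
(c): holds.
(d): fails — Rsu but no z with Rsz and Rzu.

(c)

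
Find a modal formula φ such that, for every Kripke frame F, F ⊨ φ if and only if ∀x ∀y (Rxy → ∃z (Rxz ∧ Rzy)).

The condition is density. The C4 schema □□ψ → □ψ defines it.

□□ψ → □ψ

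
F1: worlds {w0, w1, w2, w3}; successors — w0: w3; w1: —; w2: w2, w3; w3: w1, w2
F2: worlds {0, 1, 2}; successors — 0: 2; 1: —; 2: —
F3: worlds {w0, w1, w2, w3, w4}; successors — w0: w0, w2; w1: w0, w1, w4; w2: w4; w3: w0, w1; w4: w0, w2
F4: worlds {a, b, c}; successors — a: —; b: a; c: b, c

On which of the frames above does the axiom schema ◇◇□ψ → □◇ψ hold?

Frame correspondent (Sahlqvist): ∀x ∀y ∀z ((xR²y ∧ xRz) → ∃w (yRw ∧ zRw)) — i.e. a generalized confluence (Geach) condition.
F1: fails — w0R²w1, w0Rw3 but no w with w1Rw and w3Rw.
F2: holds.
F3: fails — w0R²w0, w0Rw2 but no w with w0Rw and w2Rw.
F4: fails — cR²a, cRb but no w with aRw and bRw.
Valid on: F2.

F2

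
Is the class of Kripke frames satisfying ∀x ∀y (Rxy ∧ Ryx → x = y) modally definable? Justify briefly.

No

Modal frame validity is preserved under surjective bounded morphisms.
The 8-cycle (worlds w0,w1,w2,w3,w4,w5,w6,w7 with w0→w1→w2→w3→w4→w5→w6→w7→w0) is antisymmetric. Sending even-indexed worlds to s and odd-indexed worlds to t is a surjective bounded morphism onto the two-world frame with s↔t, which is not antisymmetric.
So no modal formula (or set of formulas) defines exactly the antisymmetric frames.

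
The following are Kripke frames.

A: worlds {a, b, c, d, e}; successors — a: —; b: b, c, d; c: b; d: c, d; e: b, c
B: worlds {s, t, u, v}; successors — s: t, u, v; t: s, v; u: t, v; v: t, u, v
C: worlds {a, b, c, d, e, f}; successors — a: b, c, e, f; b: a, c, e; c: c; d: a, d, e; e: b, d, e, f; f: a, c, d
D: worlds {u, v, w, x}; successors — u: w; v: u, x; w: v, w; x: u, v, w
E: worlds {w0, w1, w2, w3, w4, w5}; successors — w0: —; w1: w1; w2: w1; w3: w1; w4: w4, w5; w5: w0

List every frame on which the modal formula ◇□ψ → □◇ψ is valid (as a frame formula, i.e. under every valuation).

B

The schema corresponds to convergence: ∀x ∀y ∀z (Rxy ∧ Rxz → ∃w (Ryw ∧ Rzw)).
A: fails — Rbc and Rbd but c and d have no common successor.
B: condition met.
C: fails — Rae and Rac but e and c have no common successor.
D: fails — Rww and Rwv but w and v have no common successor.
E: fails — Rw4w4 and Rw4w5 but w4 and w5 have no common successor.
Valid on: B.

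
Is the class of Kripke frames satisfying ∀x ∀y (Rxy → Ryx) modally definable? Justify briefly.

Yes, by r → □◇r

Yes: it is symmetry, defined by the B schema r → □◇r.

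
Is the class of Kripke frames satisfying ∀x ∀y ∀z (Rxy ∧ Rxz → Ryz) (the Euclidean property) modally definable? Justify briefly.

The condition is the Euclidean property. A defining modal formula is ◇r → □◇r.
Suppose ◇r→□◇r is valid. Take Rxy, Rxz and set V(r)={y}. Then ◇r at x, so □◇r at x, so ◇r at z, so some w with Rzw has r; w=y, i.e. Rzy. By symmetry of the argument, Ryz.

Definable; ◇r → □◇r defines it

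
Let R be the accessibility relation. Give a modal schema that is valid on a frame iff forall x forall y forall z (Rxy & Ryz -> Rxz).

This is transitivity; the standard corresponding axiom is 4: □s → □□s.
Suppose □s→□□s is valid. Take Rxy, Ryz and set V(s)={w : Rxw}. Then □s at x, so □□s at x, so □s at y, so s at z, i.e. Rxz.

□s → □□s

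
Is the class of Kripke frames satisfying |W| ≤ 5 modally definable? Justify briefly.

If a class were modally definable it would be closed under disjoint unions (Goldblatt–Thomason).
Any modal formula valid on each of 6 disjoint one-world frames is valid on their disjoint union (validity is preserved under disjoint unions). Each one-world frame has |W|=1≤5, but the union has |W|=6.
So no modal formula (or set of formulas) defines exactly the |W|≤5 frames.

Not modally definable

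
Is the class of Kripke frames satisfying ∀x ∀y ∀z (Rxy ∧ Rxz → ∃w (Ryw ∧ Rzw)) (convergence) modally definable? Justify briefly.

This is a Sahlqvist condition; the .2 axiom ◇□p → □◇p defines it.
Suppose ◇□p→□◇p is valid. Take Rxy, Rxz and set V(p)={w : Ryw}. Then □p at y so ◇□p at x, so □◇p at x, so ◇p at z, giving w with Rzw and Ryw.

Yes — defined by ◇□p → □◇p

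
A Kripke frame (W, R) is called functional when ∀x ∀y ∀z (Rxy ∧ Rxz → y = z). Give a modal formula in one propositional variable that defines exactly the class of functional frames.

◇s → □s

The condition is partial functionality. The CD schema ◇s → □s defines it.
Suppose ◇s→□s is valid. Take Rxy, Rxz and set V(s)={y}. Then ◇s at x, so □s at x, so s at z, i.e. z=y.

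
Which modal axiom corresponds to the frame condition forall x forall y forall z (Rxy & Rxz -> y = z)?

◇s → □s

A defining formula is ◇s → □s (the CD axiom).
Suppose ◇s→□s is valid. Take Rxy, Rxz and set V(s)={y}. Then ◇s at x, so □s at x, so s at z, i.e. z=y.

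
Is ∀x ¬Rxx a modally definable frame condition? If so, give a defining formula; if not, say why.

Not definable by any modal formula

Any modally definable frame class is closed under surjective bounded morphisms.
The 5-cycle (worlds s,t,u,v,w with s→t→u→v→w→s) is irreflexive, and the map sending every world to a single reflexive point • is a surjective bounded morphism (forth: every edge maps to (•,•); back: every world has a successor). So any modal formula valid on the 5-cycle is also valid on the reflexive point, which is not irreflexive.
So the class is not modally definable.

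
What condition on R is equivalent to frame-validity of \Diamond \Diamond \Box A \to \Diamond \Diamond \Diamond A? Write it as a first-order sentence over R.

This is a Sahlqvist (Geach-type) schema ◇^2□^1A → □^0◇^3A.
Minimal-valuation argument: fix x; take any y with xR^2y and any z with xR^0z. Set V(A) to the set of worlds R-reachable from y in exactly 1 step. Then □^1A holds at y, so the antecedent holds at x; validity forces ◇^3A at z, giving a w with zR^3w and yR^1w.
First-order correspondent: \forall x \forall y (x R^2 y \to \exists w (yRw \wedge x R^3 w)).

\forall x \forall y (x R^2 y \to \exists w (yRw \wedge x R^3 w))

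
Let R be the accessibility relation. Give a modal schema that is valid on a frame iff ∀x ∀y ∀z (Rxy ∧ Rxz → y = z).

◇q → □q

The condition is partial functionality. The CD schema ◇q → □q defines it.
Suppose ◇q→□q is valid. Take Rxy, Rxz and set V(q)={y}. Then ◇q at x, so □q at x, so q at z, i.e. z=y.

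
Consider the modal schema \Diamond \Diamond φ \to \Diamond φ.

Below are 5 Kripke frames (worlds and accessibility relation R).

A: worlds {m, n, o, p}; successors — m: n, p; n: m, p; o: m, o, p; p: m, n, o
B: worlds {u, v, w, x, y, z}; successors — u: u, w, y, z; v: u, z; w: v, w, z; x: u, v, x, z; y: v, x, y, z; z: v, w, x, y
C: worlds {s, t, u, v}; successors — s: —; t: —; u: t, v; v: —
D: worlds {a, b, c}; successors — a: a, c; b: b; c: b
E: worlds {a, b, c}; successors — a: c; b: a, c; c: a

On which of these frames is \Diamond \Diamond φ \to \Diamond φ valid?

Frame correspondent (Sahlqvist): \forall x \forall y \forall z (Rxy \wedge Ryz \to Rxz) — i.e. transitivity.
A: fails — Rom and Rmn but not Ron.
B: fails — Ryx and Rxu but not Ryu.
C: condition met.
D: fails — Rac and Rcb but not Rab.
E: fails — Rac and Rca but not Raa.

C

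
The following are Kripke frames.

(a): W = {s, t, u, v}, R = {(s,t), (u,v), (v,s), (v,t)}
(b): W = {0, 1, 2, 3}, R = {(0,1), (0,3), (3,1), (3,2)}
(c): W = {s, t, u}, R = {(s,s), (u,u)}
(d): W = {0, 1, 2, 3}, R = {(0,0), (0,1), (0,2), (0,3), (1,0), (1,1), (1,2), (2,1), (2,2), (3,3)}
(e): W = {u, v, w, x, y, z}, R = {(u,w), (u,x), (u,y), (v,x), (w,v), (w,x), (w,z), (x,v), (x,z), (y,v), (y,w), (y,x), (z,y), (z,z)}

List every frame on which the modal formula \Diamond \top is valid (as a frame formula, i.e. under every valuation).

(d), (e)

The schema corresponds to seriality: \forall x \exists y Rxy.
(a): fails — world t has no successor.
(b): fails — world 1 has no successor.
(c): fails — world t has no successor.
(d): holds.
(e): holds.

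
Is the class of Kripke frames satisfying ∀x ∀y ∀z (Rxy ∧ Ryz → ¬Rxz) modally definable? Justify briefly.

If a class were modally definable it would be closed under surjective bounded morphisms (Goldblatt–Thomason).
The 5-cycle (worlds s,t,u,v,w with s→t→u→v→w→s) is intransitive. Mapping every world to a single reflexive point • is a surjective bounded morphism; the reflexive point is not intransitive (R••∧R•• but R••).
So the class is not modally definable.

No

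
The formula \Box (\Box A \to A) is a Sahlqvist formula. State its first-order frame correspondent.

This schema is the T□ axiom.
Its frame correspondent is shift-reflexivity — \forall x \forall y (Rxy \to Ryy).

shift-reflexivity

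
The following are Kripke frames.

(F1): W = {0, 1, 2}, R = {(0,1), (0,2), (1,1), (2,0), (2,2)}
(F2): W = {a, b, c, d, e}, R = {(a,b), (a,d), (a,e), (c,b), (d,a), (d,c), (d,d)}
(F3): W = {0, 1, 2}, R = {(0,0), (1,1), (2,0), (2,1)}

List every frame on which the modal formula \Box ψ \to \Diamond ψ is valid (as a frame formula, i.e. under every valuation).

(F1), (F3)

Frame correspondent (Sahlqvist): \forall x \exists y Rxy — i.e. seriality.
(F1): condition met.
(F2): fails — world b has no successor.
(F3): condition met.
Valid on: (F1), (F3).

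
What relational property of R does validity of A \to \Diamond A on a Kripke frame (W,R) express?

Reflexivity

This is frame-equivalent to □A → A (substitute ¬A for A and contrapose).
Suppose □A→A is valid. At any x set V(A)={w : Rxw}. Then □A holds at x, so A holds at x, i.e. Rxx.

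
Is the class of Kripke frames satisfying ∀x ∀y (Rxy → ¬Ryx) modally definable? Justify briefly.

Not definable by any modal formula

If a class were modally definable it would be closed under surjective bounded morphisms (Goldblatt–Thomason).
The 4-cycle (worlds a,b,c,d with a→b→c→d→a) is asymmetric. Mapping every world to a single reflexive point • is a surjective bounded morphism, and the reflexive point is not asymmetric (R•• but asymmetry requires ¬R••).
So the class is not modally definable.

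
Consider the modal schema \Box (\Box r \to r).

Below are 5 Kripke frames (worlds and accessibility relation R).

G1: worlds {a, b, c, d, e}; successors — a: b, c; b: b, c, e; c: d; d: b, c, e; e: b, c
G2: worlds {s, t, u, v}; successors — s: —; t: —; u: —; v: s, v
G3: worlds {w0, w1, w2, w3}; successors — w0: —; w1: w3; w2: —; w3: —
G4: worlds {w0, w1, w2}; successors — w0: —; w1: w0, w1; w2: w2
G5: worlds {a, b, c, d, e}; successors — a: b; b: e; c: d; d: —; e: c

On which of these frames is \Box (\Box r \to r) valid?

none

Frame correspondent (Sahlqvist): \forall x \forall y (Rxy \to Ryy) — i.e. shift-reflexivity.
G1: fails — Rbc but not Rcc.
G2: fails — Rvs but not Rss.
G3: fails — Rw1w3 but not Rw3w3.
G4: fails — Rw1w0 but not Rw0w0.
G5: fails — Rec but not Rcc.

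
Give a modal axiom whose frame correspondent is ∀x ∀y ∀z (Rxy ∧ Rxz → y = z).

The condition is partial functionality. The CD schema ◇ψ → □ψ defines it.
Suppose ◇ψ→□ψ is valid. Take Rxy, Rxz and set V(ψ)={y}. Then ◇ψ at x, so □ψ at x, so ψ at z, i.e. z=y.

◇ψ → □ψ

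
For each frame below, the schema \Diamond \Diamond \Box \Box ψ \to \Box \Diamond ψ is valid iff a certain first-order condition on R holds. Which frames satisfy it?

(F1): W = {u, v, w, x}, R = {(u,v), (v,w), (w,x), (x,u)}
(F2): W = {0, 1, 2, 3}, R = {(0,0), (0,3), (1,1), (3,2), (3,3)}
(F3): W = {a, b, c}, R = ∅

(F3)

Frame correspondent (Sahlqvist): \forall x \forall y \forall z ((x R^2 y \wedge xRz) \to \exists w (y R^2 w \wedge zRw)) — i.e. a generalized confluence (Geach) condition.
(F1): fails — uR²w, uRv but no t with wR²t and vRt.
(F2): fails — 0R²2, 0R0 but no w with 2R²w and 0Rw.
(F3): ✓.
Valid on: (F3).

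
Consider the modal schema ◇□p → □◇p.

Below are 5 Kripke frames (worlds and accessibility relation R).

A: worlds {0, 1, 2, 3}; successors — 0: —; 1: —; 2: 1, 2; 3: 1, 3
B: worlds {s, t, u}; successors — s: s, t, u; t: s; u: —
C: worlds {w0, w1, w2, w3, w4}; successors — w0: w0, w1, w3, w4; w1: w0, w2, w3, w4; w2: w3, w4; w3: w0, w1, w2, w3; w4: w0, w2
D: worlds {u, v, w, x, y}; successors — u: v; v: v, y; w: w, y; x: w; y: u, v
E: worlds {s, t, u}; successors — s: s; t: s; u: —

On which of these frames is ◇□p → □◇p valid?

This is the axiom for convergence; its first-order frame correspondent is ∀x ∀y ∀z (Rxy ∧ Rxz → ∃w (Ryw ∧ Rzw)).
A: fails — R22 and R21 but 2 and 1 have no common successor.
B: fails — Rsu and Rsu but u and u have no common successor.
C: fails — Rw1w2 and Rw1w4 but w2 and w4 have no common successor.
D: fails — Rww and Rwy but w and y have no common successor.
E: condition met.

E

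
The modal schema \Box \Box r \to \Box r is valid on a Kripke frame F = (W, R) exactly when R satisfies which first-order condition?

Density

Suppose □□r→□r is valid. Take Rxy and set V(r)={w : xR²w}. Then □□r at x, so □r at x, so r at y, i.e. ∃z(Rxz∧Rzy).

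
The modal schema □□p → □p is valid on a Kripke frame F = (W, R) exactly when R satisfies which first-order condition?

density: ∀x ∀y (Rxy → ∃z (Rxz ∧ Rzy))

This is the C4 axiom.
Its frame correspondent is density — ∀x ∀y (Rxy → ∃z (Rxz ∧ Rzy)).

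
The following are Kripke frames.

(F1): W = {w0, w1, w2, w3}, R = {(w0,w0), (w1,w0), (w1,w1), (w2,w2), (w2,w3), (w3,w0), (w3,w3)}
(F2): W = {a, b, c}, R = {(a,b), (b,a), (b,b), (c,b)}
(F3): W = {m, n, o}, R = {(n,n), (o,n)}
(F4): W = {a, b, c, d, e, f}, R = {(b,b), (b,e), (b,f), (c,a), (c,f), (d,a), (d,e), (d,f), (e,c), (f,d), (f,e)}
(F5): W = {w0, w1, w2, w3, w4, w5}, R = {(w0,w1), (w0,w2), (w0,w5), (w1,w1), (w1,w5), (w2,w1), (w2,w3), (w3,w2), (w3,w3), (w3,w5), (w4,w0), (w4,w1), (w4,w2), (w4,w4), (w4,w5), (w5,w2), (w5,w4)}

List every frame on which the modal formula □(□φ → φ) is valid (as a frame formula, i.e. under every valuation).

(F1), (F3)

This is the axiom for shift-reflexivity; its first-order frame correspondent is ∀x ∀y (Rxy → Ryy).
(F1): holds.
(F2): fails — Rba but not Raa.
(F3): holds.
(F4): fails — Rcf but not Rff.
(F5): fails — Rw1w5 but not Rw5w5.
Valid on: (F1), (F3).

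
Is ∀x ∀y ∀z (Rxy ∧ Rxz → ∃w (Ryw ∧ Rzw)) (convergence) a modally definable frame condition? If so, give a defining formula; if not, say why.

Definable; ◇□q → □◇q defines it

The condition is convergence. A defining modal formula is ◇□q → □◇q.
Suppose ◇□q→□◇q is valid. Take Rxy, Rxz and set V(q)={w : Ryw}. Then □q at y so ◇□q at x, so □◇q at x, so ◇q at z, giving w with Rzw and Ryw.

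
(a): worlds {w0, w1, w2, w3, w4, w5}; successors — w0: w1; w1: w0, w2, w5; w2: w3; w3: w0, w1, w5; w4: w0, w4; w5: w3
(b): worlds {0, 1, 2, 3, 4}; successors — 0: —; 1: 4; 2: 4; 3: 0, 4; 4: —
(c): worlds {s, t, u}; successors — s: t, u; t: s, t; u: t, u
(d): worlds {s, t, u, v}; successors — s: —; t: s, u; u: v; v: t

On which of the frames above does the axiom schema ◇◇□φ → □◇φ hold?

(b), (c)

This is the axiom for a generalized confluence (Geach) condition; its first-order frame correspondent is ∀x ∀y ∀z ((xR²y ∧ xRz) → ∃w (yRw ∧ zRw)).
(a): fails — w0R²w0, w0Rw1 but no w with w0Rw and w1Rw.
(b): ✓.
(c): ✓.
(d): fails — tR²v, tRs but no w with vRw and sRw.
Valid on: (b), (c).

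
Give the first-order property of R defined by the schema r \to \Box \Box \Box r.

This is a Sahlqvist (Geach-type) schema ◇^0□^0r → □^3◇^0r.
First-order correspondent: \forall x \forall z (x R^3 z \to \exists w (x = w \wedge z = w)).

\forall x \forall z (x R^3 z \to \exists w (x = w \wedge z = w))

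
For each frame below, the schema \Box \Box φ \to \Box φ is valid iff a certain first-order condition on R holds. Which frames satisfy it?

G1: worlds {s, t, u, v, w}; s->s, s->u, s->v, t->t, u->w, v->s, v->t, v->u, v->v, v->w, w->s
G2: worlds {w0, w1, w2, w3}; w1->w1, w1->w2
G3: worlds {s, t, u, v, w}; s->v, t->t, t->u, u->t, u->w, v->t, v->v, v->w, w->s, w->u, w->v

G2

Frame correspondent (Sahlqvist): \forall x \forall y (Rxy \to \exists z (Rxz \wedge Rzy)) — i.e. density.
G1: fails — Ruw but no z with Ruz and Rzw.
G2: holds.
G3: fails — Ruw but no z with Ruz and Rzw.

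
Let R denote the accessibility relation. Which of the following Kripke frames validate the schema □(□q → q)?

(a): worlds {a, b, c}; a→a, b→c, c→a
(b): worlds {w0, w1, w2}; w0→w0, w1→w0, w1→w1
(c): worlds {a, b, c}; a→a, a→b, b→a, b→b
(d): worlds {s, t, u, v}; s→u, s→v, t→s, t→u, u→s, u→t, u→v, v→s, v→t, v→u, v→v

This is the axiom for shift-reflexivity; its first-order frame correspondent is ∀x ∀y (Rxy → Ryy).
(a): fails — Rbc but not Rcc.
(b): holds.
(c): holds.
(d): fails — Rut but not Rtt.

(b), (c)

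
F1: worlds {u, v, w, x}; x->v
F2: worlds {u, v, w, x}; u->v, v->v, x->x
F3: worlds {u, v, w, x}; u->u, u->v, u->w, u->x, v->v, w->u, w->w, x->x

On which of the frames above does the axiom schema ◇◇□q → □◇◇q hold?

The schema corresponds to a generalized confluence (Geach) condition: ∀x ∀y ∀z ((xR²y ∧ xRz) → ∃w (yRw ∧ zR²w)).
F1: ✓.
F2: ✓.
F3: fails — uR²v, uRx but no t with vRt and xR²t.

F1, F2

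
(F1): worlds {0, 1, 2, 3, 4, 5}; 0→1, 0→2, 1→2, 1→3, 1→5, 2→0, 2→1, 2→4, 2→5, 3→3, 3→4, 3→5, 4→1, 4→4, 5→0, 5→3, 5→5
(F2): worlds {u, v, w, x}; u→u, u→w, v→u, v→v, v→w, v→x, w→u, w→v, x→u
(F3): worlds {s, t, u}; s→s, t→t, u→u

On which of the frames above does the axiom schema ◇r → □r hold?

(F3)

The schema corresponds to partial functionality: ∀x ∀y ∀z (Rxy ∧ Rxz → y = z).
(F1): fails — 0 sees both 1 and 2.
(F2): fails — u sees both u and w.
(F3): satisfies the condition.
Valid on: (F3).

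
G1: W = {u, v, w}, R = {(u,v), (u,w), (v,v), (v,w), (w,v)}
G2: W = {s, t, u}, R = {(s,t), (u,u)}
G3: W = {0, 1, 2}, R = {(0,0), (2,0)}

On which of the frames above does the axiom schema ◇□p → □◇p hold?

Frame correspondent (Sahlqvist): ∀x ∀y ∀z (Rxy ∧ Rxz → ∃w (Ryw ∧ Rzw)) — i.e. convergence.
G1: ✓.
G2: fails — Rst and Rst but t and t have no common successor.
G3: ✓.
Valid on: G1, G3.

G1, G3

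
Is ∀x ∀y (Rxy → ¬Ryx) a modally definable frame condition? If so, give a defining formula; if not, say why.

No — not modally definable

If a class were modally definable it would be closed under surjective bounded morphisms (Goldblatt–Thomason).
The 4-cycle (worlds 0,1,2,3 with 0→1→2→3→0) is asymmetric. Mapping every world to a single reflexive point • is a surjective bounded morphism, and the reflexive point is not asymmetric (R•• but asymmetry requires ¬R••).
So the class is not modally definable.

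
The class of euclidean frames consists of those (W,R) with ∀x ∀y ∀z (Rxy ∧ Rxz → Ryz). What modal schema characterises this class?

This is the Euclidean property; the standard corresponding axiom is 5: ◇q → □◇q.
Suppose ◇q→□◇q is valid. Take Rxy, Rxz and set V(q)={y}. Then ◇q at x, so □◇q at x, so ◇q at z, so some w with Rzw has q; w=y, i.e. Rzy. By symmetry of the argument, Ryz.

◇q → □◇q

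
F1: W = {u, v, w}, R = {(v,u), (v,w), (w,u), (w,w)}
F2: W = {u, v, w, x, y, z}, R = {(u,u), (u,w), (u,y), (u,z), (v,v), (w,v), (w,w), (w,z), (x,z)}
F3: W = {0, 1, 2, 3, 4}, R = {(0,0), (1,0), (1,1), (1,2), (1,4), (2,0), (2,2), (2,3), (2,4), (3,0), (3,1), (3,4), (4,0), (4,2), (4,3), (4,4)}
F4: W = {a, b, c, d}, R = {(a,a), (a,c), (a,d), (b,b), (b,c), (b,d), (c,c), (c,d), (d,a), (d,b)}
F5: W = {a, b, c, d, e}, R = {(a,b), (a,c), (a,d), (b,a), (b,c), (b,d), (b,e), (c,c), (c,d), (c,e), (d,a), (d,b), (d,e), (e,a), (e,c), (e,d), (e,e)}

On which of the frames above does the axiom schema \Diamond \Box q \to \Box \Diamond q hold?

F3, F5

Frame correspondent (Sahlqvist): \forall x \forall y \forall z (Rxy \wedge Rxz \to \exists w (Ryw \wedge Rzw)) — i.e. convergence.
F1: fails — Rvu and Rvu but u and u have no common successor.
F2: fails — Ruz and Ruz but z and z have no common successor.
F3: condition met.
F4: fails — Rac and Rad but c and d have no common successor.
F5: condition met.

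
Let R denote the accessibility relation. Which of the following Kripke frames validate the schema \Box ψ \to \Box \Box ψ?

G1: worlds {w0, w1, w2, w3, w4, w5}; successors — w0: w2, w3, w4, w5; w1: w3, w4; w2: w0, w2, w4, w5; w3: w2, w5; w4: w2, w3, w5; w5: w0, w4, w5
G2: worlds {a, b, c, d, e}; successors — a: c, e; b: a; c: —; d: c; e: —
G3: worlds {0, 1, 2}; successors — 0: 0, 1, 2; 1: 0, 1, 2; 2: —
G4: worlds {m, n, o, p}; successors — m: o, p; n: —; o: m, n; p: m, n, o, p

G3

This is the axiom for transitivity; its first-order frame correspondent is \forall x \forall y \forall z (Rxy \wedge Ryz \to Rxz).
G1: fails — Rw2w4 and Rw4w3 but not Rw2w3.
G2: fails — Rba and Rac but not Rbc.
G3: ✓.
G4: fails — Rom and Rmo but not Roo.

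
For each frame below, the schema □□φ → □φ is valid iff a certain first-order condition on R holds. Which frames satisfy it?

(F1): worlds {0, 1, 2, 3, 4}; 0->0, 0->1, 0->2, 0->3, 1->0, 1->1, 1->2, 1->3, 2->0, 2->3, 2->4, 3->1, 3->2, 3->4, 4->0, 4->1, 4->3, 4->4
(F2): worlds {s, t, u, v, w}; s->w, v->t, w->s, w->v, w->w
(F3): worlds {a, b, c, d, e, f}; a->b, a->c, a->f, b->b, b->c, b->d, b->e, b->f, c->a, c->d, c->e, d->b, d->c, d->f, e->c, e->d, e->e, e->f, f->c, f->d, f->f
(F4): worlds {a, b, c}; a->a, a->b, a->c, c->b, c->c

The schema corresponds to density: ∀x ∀y (Rxy → ∃z (Rxz ∧ Rzy)).
(F1): ✓.
(F2): fails — Rvt but no z with Rvz and Rzt.
(F3): fails — Rca but no z with Rcz and Rza.
(F4): ✓.

(F1), (F4)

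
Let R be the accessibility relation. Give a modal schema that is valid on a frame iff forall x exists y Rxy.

□r → ◇r

A defining formula is □r → ◇r (the D axiom).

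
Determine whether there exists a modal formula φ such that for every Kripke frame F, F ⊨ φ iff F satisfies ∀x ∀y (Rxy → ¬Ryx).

No — not modally definable

If a class were modally definable it would be closed under surjective bounded morphisms (Goldblatt–Thomason).
The 5-cycle (worlds 0,1,2,3,4 with 0→1→2→3→4→0) is asymmetric. Mapping every world to a single reflexive point • is a surjective bounded morphism, and the reflexive point is not asymmetric (R•• but asymmetry requires ¬R••).
So the class is not modally definable.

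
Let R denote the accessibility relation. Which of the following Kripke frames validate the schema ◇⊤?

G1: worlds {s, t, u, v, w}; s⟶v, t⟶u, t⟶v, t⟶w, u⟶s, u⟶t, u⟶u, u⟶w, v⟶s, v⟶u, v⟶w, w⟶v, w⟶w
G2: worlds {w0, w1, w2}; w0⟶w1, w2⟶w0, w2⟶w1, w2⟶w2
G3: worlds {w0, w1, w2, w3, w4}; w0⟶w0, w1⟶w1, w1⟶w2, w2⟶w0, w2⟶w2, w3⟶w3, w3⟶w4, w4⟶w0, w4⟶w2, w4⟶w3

This is the axiom for seriality; its first-order frame correspondent is ∀x ∃y Rxy.
G1: condition met.
G2: fails — world w1 has no successor.
G3: condition met.
Valid on: G1, G3.

G1, G3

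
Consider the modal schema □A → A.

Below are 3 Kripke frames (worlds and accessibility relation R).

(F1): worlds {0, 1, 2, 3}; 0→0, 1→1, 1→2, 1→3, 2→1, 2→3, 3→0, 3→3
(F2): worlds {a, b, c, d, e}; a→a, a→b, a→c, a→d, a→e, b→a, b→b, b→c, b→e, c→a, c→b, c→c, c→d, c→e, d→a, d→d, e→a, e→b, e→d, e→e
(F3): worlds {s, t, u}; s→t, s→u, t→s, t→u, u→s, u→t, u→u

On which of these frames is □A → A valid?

This is the axiom for reflexivity; its first-order frame correspondent is ∀x Rxx.
(F1): fails — world 2 does not see itself.
(F2): ✓.
(F3): fails — world s does not see itself.

(F2)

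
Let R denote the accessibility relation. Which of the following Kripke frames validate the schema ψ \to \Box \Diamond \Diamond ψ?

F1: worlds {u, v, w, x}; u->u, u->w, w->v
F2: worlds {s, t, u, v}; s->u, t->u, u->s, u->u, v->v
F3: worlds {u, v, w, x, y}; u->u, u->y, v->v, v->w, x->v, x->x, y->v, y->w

none

Frame correspondent (Sahlqvist): \forall x \forall z (xRz \to \exists w (x = w \wedge z R^2 w)) — i.e. a generalized confluence (Geach) condition.
F1: fails — uRw but no t with u=t and wR²t.
F2: fails — tRu but no w with t=w and uR²w.
F3: fails — uRy but no t with u=t and yR²t.
Valid on no frame.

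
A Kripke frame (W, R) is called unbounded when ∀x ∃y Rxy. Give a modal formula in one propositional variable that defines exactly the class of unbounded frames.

□s → ◇s

The condition is seriality. The D schema □s → ◇s defines it.
Suppose □s→◇s is valid. At any x set V(s)=W. Then □s at x, so ◇s at x, so x has a successor.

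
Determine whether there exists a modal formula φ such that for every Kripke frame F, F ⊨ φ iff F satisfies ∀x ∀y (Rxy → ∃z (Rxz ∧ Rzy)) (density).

Yes — defined by □□q → □q

The condition is density. A defining modal formula is □□q → □q.
Suppose □□q→□q is valid. Take Rxy and set V(q)={w : xR²w}. Then □□q at x, so □q at x, so q at y, i.e. ∃z(Rxz∧Rzy).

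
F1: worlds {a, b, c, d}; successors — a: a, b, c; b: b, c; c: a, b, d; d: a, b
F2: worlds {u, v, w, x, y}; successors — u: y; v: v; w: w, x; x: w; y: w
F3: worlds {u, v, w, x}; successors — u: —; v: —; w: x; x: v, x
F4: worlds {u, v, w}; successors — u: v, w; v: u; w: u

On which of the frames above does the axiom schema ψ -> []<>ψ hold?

F4

Frame correspondent (Sahlqvist): forall x forall y (Rxy -> Ryx) — i.e. symmetry.
F1: fails — Rcd but not Rdc.
F2: fails — Ruy but not Ryu.
F3: fails — Rwx but not Rxw.
F4: condition met.
Valid on: F4.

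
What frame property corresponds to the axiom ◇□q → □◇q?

convergence: ∀x ∀y ∀z (Rxy ∧ Rxz → ∃w (Ryw ∧ Rzw))

Suppose ◇□q→□◇q is valid. Take Rxy, Rxz and set V(q)={w : Ryw}. Then □q at y so ◇□q at x, so □◇q at x, so ◇q at z, giving w with Rzw and Ryw.
Conversely, any frame satisfying ∀x ∀y ∀z (Rxy ∧ Rxz → ∃w (Ryw ∧ Rzw)) validates the schema.
So the correspondent is convergence.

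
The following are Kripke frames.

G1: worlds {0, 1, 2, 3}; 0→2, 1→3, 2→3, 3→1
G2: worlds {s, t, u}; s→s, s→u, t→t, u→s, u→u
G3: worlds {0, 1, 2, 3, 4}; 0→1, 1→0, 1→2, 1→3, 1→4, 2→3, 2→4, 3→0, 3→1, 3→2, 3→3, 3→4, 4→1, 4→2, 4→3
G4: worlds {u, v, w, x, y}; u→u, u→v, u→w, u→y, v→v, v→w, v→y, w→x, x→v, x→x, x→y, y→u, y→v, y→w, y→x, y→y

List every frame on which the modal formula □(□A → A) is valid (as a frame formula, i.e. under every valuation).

The schema corresponds to shift-reflexivity: ∀x ∀y (Rxy → Ryy).
G1: fails — R13 but not R33.
G2: satisfies the condition.
G3: fails — R10 but not R00.
G4: fails — Ruw but not Rww.
Valid on: G2.

G2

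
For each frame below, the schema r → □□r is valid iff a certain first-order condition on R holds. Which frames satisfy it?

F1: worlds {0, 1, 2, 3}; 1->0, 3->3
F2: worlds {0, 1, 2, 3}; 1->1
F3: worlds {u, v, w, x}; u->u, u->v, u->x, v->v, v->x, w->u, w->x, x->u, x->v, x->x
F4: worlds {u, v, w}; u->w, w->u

F1, F2, F4

Frame correspondent (Sahlqvist): ∀x ∀z (xR²z → ∃w (x = w ∧ z = w)) — i.e. a generalized confluence (Geach) condition.
F1: condition met.
F2: condition met.
F3: fails — uR²v but u ≠ v.
F4: condition met.
Valid on: F1, F2, F4.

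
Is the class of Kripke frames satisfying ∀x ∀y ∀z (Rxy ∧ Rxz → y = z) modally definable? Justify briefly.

This is a Sahlqvist condition; the CD axiom ◇q → □q defines it.
Suppose ◇q→□q is valid. Take Rxy, Rxz and set V(q)={y}. Then ◇q at x, so □q at x, so q at z, i.e. z=y.

Yes — defined by ◇q → □q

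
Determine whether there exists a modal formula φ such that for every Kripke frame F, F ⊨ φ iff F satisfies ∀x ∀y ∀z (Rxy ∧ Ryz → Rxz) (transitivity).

Yes — defined by □r → □□r

Yes: it is transitivity, defined by the 4 schema □r → □□r.
Suppose □r→□□r is valid. Take Rxy, Ryz and set V(r)={w : Rxw}. Then □r at x, so □□r at x, so □r at y, so r at z, i.e. Rxz.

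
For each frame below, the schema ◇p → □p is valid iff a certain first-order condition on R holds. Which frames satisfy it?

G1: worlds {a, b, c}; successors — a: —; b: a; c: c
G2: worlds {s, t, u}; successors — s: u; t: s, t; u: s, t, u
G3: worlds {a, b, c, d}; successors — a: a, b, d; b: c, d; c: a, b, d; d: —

The schema corresponds to partial functionality: ∀x ∀y ∀z (Rxy ∧ Rxz → y = z).
G1: holds.
G2: fails — t sees both s and t.
G3: fails — a sees both a and b.

G1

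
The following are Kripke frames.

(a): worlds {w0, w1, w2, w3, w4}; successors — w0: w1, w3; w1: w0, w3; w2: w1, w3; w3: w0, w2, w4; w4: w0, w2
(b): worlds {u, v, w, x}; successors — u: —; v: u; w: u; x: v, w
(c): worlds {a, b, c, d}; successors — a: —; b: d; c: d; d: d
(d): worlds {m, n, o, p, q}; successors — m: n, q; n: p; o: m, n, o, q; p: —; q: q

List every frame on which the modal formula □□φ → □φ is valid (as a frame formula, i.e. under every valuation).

This is the axiom for density; its first-order frame correspondent is ∀x ∀y (Rxy → ∃z (Rxz ∧ Rzy)).
(a): fails — Rw4w2 but no z with Rw4z and Rzw2.
(b): fails — Rxw but no z with Rxz and Rzw.
(c): holds.
(d): fails — Rnp but no z with Rnz and Rzp.

(c)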